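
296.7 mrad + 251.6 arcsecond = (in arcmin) 1024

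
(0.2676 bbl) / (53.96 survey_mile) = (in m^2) 4.899e-07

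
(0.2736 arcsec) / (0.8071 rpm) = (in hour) 4.359e-09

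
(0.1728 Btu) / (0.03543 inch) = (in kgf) 2.066e+04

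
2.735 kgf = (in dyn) 2.682e+06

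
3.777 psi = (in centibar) 26.04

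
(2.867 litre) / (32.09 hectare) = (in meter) 8.934e-09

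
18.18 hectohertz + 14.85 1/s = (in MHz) 0.001833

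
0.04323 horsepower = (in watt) 32.24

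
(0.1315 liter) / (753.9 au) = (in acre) 2.881e-22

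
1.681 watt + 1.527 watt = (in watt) 3.208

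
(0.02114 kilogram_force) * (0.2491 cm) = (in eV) 3.223e+15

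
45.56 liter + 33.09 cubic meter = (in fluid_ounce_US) 1.12e+06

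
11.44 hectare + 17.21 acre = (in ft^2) 1.981e+06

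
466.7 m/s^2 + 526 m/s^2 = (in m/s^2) 992.7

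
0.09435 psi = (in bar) 0.006505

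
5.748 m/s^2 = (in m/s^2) 5.748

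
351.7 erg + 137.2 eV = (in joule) 3.517e-05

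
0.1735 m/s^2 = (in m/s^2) 0.1735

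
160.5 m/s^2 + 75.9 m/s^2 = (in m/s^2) 236.4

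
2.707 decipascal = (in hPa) 0.002707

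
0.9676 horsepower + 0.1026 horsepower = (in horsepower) 1.07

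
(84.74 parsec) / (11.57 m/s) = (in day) 2.616e+12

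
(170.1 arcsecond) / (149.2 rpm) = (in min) 8.797e-07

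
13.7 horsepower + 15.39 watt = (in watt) 1.023e+04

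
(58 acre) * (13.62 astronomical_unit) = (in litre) 4.782e+20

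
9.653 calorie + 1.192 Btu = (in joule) 1298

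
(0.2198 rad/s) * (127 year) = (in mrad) 8.803e+11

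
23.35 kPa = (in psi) 3.387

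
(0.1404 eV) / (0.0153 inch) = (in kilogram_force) 5.902e-18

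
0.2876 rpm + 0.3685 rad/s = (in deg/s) 22.84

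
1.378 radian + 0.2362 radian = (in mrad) 1614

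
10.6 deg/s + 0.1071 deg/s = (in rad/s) 0.1869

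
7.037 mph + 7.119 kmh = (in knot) 9.959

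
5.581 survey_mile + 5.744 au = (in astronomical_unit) 5.744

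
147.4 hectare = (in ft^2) 1.587e+07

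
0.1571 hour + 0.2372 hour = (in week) 0.002347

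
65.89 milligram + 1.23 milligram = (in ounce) 0.002368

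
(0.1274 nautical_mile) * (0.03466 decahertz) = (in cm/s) 8178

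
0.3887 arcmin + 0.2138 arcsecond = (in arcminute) 0.3923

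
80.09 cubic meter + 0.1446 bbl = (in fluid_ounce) 2.709e+06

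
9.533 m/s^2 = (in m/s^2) 9.533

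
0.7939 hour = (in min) 47.63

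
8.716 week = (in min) 8.786e+04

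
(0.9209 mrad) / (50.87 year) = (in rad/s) 5.74e-13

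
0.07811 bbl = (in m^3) 0.01242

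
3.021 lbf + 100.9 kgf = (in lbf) 225.5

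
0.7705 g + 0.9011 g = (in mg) 1672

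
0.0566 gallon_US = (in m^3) 0.0002143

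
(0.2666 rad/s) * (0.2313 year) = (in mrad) 1.945e+09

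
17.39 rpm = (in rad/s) 1.821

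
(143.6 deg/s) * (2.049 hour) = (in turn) 2942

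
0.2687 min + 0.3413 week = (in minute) 3441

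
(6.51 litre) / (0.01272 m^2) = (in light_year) 5.41e-17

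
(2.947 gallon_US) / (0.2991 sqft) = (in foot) 1.317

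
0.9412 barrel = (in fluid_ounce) 5060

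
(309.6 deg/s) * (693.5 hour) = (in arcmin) 4.638e+10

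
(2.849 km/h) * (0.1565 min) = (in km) 0.007431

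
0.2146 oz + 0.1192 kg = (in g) 125.3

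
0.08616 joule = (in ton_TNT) 2.059e-11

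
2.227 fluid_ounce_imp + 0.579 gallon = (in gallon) 0.5957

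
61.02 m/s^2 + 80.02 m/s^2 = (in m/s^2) 141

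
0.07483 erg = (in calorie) 1.788e-09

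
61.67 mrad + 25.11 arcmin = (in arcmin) 237.1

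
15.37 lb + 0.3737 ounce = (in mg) 6.982e+06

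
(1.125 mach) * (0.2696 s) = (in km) 0.1033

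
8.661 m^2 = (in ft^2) 93.23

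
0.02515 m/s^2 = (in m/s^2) 0.02515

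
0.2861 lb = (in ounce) 4.578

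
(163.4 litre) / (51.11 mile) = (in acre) 4.909e-10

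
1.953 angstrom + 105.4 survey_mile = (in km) 169.6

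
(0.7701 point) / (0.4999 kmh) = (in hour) 5.435e-07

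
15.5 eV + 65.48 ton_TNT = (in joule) 2.74e+11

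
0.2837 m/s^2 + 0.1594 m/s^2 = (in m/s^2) 0.4431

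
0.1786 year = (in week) 9.313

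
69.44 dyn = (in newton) 0.0006944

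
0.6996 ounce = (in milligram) 1.983e+04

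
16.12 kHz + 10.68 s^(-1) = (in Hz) 1.613e+04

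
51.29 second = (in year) 1.626e-06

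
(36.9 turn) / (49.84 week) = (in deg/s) 0.0004407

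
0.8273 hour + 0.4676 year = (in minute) 2.458e+05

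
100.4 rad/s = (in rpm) 958.7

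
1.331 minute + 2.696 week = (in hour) 453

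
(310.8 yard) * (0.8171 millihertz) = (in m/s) 0.2322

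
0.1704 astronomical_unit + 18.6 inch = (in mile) 1.584e+07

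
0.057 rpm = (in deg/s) 0.342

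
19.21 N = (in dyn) 1.921e+06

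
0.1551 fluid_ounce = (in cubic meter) 4.587e-06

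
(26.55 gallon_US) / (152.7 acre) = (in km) 1.626e-10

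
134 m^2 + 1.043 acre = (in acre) 1.076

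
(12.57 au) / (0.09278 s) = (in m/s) 2.027e+13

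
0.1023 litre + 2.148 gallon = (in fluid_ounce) 278.4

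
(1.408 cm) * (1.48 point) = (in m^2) 7.351e-06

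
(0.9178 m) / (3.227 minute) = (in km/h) 0.01706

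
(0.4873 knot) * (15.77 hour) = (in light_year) 1.504e-12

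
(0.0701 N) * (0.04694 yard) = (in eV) 1.878e+16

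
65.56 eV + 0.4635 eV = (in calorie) 2.528e-18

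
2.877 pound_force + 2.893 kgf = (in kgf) 4.198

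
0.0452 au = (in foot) 2.218e+10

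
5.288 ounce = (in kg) 0.1499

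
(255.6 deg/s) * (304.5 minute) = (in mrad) 8.15e+07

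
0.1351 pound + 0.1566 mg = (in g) 61.28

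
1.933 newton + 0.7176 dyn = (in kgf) 0.1971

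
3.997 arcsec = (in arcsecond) 3.997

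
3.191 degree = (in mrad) 55.69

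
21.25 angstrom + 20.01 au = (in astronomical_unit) 20.01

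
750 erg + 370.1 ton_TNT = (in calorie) 3.701e+11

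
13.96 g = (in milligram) 1.396e+04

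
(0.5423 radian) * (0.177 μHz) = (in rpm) 9.166e-07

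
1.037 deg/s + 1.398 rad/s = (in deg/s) 81.14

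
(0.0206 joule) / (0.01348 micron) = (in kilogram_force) 1.558e+05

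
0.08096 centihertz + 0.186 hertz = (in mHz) 186.8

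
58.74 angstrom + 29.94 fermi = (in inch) 2.313e-07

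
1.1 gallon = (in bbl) 0.02619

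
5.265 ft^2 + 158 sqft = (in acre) 0.003748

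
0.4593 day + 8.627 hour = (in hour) 19.65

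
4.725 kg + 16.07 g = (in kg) 4.741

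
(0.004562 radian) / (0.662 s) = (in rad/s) 0.006891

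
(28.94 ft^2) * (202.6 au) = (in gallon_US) 2.153e+16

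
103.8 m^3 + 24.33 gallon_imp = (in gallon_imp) 2.286e+04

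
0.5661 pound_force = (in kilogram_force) 0.2568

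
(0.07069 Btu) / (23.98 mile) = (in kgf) 0.0001971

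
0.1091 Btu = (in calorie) 27.51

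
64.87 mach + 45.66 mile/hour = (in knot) 4.298e+04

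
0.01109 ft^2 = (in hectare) 1.03e-07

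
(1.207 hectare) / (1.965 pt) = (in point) 4.936e+10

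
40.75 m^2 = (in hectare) 0.004075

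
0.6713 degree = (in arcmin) 40.28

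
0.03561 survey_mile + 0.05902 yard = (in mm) 5.736e+04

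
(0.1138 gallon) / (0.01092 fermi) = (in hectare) 3.945e+09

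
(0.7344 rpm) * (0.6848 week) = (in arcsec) 6.57e+09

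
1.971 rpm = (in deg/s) 11.83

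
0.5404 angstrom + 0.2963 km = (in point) 8.399e+05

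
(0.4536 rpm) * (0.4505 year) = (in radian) 6.748e+05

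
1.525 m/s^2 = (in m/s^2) 1.525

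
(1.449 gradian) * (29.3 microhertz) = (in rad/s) 6.669e-07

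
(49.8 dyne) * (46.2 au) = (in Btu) 3.262e+06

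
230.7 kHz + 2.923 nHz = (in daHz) 2.307e+04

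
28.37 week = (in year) 0.5441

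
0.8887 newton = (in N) 0.8887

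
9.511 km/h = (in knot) 5.136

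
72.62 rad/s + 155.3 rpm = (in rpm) 848.8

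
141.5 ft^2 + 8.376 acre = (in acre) 8.379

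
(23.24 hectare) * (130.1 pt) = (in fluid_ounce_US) 3.607e+08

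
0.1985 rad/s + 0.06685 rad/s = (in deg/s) 15.2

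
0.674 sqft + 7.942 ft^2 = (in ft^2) 8.616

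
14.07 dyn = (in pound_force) 3.163e-05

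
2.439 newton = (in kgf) 0.2487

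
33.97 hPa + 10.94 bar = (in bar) 10.97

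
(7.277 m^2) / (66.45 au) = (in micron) 7.32e-07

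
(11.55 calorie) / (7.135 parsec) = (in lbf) 4.934e-17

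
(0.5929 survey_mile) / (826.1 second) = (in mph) 2.584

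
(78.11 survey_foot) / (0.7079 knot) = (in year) 2.073e-06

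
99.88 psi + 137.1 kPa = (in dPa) 8.257e+06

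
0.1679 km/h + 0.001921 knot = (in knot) 0.09258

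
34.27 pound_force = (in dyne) 1.524e+07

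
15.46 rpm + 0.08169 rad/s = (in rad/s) 1.701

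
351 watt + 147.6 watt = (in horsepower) 0.6686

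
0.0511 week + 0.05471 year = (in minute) 2.927e+04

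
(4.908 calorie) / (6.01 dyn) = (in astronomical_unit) 2.284e-06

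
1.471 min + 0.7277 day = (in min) 1049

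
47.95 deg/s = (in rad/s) 0.8369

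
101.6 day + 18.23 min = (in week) 14.52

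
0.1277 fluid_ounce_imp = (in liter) 0.003628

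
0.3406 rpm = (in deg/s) 2.044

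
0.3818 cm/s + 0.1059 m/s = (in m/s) 0.1097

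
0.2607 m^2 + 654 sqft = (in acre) 0.01508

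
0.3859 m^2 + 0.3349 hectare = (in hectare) 0.3349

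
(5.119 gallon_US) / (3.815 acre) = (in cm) 0.0001255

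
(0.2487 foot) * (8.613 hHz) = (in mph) 146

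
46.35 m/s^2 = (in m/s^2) 46.35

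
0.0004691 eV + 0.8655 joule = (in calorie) 0.2069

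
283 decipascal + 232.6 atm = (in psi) 3418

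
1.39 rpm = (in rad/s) 0.1456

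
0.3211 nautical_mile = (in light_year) 6.286e-14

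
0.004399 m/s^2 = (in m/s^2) 0.004399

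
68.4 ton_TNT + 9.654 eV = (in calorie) 6.84e+10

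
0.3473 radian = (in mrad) 347.3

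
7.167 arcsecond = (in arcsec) 7.167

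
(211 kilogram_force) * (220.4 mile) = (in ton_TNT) 0.1754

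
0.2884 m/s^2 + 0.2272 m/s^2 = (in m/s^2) 0.5156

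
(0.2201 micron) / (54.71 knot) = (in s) 7.82e-09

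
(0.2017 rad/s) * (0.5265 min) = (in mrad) 6372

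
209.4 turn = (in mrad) 1.316e+06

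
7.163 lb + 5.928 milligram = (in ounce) 114.6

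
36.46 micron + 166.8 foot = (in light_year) 5.374e-15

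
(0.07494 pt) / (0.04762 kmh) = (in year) 6.338e-11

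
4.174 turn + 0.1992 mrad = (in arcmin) 9.016e+04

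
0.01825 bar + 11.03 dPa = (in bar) 0.01826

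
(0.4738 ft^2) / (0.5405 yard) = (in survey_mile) 5.534e-05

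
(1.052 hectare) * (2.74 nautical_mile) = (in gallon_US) 1.41e+10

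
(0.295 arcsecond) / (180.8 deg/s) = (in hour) 1.259e-10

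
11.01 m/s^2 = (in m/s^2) 11.01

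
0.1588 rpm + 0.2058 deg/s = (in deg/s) 1.159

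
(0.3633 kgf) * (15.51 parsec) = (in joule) 1.705e+18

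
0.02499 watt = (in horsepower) 3.351e-05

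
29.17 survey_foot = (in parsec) 2.881e-16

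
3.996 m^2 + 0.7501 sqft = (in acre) 0.001005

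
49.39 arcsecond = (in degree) 0.01372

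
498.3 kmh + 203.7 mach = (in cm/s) 6.95e+06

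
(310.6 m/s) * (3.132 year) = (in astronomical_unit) 0.2051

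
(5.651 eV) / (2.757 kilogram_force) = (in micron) 3.349e-14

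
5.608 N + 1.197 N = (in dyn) 6.805e+05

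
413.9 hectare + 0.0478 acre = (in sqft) 4.455e+07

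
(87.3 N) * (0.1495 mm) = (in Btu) 1.237e-05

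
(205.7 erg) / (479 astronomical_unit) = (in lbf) 6.453e-20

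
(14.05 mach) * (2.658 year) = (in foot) 1.316e+12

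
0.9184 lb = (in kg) 0.4166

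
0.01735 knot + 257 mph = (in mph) 257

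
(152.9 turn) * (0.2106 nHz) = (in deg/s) 1.159e-05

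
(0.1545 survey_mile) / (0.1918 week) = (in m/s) 0.002143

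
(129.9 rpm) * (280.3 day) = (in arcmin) 1.133e+12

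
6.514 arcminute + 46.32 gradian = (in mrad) 729.5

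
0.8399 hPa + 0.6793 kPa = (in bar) 0.007633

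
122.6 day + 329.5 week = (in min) 3.498e+06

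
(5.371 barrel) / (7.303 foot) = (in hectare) 3.836e-05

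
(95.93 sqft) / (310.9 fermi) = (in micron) 2.867e+19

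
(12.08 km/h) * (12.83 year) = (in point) 3.849e+12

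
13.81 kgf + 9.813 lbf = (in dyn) 1.791e+07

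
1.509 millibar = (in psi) 0.02189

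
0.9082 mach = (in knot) 601.1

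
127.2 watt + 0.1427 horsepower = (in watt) 233.6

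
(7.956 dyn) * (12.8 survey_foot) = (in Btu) 2.942e-07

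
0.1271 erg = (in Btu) 1.205e-11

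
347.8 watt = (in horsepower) 0.4664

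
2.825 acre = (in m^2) 1.143e+04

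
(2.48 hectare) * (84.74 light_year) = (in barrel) 1.251e+23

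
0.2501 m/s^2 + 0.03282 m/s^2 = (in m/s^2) 0.2829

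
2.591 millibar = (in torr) 1.943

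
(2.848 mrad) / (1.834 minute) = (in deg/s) 0.001483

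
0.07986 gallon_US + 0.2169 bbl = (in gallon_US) 9.19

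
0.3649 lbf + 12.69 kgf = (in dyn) 1.261e+07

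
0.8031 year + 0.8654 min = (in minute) 4.221e+05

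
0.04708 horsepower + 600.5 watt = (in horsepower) 0.8524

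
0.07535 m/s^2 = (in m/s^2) 0.07535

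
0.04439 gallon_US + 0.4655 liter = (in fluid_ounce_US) 21.42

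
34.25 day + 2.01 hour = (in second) 2.966e+06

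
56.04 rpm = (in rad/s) 5.868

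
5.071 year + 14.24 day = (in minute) 2.686e+06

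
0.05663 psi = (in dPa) 3905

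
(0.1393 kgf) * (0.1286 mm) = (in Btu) 1.665e-07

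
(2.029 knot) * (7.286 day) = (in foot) 2.156e+06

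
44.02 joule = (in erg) 4.402e+08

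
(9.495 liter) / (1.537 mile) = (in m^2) 3.839e-06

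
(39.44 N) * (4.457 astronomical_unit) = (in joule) 2.63e+13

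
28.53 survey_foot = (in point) 2.465e+04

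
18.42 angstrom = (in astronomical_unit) 1.231e-20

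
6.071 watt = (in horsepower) 0.008141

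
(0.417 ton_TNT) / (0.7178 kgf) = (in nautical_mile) 1.338e+05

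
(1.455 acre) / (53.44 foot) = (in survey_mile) 0.2246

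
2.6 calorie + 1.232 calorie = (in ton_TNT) 3.832e-09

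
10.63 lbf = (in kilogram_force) 4.822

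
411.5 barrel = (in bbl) 411.5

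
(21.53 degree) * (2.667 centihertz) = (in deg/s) 0.5742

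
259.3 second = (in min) 4.322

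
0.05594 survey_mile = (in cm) 9003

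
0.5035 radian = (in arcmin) 1731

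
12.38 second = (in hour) 0.003439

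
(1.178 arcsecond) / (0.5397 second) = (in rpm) 0.0001011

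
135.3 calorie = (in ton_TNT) 1.353e-07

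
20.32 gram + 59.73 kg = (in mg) 5.975e+07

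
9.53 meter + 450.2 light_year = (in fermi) 4.259e+33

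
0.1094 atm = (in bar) 0.1108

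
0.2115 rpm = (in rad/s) 0.02215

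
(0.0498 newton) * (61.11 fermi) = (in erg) 3.043e-08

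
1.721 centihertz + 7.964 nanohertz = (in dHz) 0.1721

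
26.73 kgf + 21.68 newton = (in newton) 283.8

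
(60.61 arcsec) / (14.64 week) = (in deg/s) 1.901e-09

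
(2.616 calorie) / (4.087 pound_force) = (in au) 4.025e-12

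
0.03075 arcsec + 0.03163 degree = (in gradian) 0.03515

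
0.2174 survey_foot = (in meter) 0.06626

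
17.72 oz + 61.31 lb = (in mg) 2.831e+07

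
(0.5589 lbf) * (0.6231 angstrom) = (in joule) 1.549e-10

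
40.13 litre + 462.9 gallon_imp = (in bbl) 13.49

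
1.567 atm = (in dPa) 1.588e+06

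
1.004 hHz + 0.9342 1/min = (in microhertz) 1.004e+08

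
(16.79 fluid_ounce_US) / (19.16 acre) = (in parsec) 2.075e-25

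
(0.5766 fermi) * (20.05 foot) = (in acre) 8.707e-19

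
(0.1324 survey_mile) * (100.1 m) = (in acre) 5.271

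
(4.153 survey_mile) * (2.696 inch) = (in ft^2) 4926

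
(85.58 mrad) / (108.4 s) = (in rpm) 0.007539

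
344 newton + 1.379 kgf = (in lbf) 80.37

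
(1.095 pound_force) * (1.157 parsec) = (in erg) 1.739e+24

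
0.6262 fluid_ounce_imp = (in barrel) 0.0001119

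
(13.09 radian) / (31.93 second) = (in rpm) 3.915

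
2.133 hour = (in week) 0.0127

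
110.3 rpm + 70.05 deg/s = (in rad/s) 12.77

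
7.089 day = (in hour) 170.1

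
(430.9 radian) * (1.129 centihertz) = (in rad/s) 4.865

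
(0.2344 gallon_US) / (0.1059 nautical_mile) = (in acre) 1.118e-09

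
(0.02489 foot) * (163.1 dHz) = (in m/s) 0.1237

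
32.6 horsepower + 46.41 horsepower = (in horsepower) 79.01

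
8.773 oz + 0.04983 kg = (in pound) 0.6582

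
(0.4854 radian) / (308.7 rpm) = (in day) 1.738e-07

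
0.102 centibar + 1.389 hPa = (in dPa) 2409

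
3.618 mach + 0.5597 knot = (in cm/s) 1.232e+05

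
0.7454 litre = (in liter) 0.7454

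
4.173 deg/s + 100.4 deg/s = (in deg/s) 104.6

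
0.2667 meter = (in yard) 0.2917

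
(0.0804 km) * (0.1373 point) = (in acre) 9.623e-07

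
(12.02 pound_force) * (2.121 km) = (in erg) 1.134e+12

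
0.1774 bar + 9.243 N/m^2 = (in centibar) 17.75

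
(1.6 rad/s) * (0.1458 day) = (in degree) 1.155e+06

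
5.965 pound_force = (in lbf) 5.965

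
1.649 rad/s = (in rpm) 15.75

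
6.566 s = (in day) 7.6e-05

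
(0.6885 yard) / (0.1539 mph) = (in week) 1.513e-05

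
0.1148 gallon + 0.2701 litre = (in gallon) 0.1862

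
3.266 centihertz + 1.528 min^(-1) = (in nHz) 5.813e+07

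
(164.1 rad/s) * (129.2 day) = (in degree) 1.05e+11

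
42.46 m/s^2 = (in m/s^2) 42.46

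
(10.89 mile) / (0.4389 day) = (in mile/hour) 1.034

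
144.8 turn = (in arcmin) 3.128e+06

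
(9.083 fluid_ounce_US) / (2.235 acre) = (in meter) 2.97e-08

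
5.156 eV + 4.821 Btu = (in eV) 3.175e+22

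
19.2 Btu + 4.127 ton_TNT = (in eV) 1.078e+29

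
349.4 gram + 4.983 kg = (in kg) 5.332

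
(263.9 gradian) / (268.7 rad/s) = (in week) 2.551e-08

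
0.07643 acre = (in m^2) 309.3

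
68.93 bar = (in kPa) 6893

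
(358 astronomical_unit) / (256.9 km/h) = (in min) 1.251e+10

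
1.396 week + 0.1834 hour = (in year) 0.02679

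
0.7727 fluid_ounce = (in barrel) 0.0001437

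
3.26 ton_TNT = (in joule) 1.364e+10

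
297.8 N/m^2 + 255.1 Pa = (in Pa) 552.9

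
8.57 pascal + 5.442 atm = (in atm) 5.442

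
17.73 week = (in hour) 2979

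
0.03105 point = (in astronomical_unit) 7.322e-17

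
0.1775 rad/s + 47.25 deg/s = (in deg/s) 57.42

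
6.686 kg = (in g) 6686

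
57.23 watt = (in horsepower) 0.07675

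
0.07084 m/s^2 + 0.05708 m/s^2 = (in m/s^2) 0.1279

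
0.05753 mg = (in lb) 1.268e-07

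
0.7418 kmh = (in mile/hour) 0.4609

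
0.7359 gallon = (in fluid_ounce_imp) 98.04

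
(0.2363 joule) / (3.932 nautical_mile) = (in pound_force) 7.295e-06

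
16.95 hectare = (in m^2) 1.695e+05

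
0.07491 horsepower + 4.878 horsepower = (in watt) 3693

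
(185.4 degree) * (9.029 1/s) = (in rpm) 279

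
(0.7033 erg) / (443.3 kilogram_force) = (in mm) 1.618e-08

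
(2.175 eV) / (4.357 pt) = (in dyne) 2.267e-11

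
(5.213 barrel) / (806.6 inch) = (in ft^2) 0.4354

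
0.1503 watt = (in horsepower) 0.0002016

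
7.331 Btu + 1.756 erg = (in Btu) 7.331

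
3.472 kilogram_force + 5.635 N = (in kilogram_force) 4.047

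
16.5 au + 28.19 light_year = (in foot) 8.75e+17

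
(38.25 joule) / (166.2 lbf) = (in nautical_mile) 2.794e-05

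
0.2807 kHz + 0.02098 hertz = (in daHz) 28.07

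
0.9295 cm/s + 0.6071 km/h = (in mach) 0.0005226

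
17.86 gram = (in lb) 0.03937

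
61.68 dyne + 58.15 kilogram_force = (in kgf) 58.15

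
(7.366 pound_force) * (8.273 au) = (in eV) 2.531e+32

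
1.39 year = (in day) 507.4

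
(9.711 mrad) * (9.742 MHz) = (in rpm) 9.034e+05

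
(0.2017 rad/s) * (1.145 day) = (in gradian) 1.27e+06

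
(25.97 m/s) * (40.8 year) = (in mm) 3.341e+13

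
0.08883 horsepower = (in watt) 66.24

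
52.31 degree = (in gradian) 58.12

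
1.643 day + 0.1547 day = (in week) 0.2568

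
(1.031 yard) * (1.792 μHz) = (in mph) 3.779e-06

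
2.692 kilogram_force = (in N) 26.4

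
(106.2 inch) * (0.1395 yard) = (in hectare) 3.441e-05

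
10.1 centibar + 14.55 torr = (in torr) 90.31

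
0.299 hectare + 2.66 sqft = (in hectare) 0.299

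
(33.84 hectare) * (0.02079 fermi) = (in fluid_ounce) 2.379e-07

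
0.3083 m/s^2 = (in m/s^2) 0.3083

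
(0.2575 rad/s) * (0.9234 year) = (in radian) 7.498e+06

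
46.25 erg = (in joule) 4.625e-06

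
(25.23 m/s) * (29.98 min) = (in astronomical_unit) 3.034e-07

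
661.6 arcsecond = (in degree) 0.1838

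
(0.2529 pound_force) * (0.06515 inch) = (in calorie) 0.0004449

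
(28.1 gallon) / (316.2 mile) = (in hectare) 2.09e-11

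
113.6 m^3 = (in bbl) 714.5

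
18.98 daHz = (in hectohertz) 1.898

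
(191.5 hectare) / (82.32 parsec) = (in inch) 2.968e-11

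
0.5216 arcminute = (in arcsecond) 31.3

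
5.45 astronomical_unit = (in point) 2.311e+15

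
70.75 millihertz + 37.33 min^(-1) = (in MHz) 6.929e-07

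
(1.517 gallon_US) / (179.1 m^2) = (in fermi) 3.206e+10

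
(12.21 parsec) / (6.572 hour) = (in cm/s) 1.592e+15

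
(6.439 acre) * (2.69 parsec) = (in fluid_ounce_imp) 7.612e+25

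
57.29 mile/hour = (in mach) 0.07522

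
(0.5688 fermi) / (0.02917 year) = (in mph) 1.383e-21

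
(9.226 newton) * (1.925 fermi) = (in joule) 1.776e-14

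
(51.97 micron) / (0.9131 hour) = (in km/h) 5.692e-08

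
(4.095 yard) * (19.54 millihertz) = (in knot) 0.1422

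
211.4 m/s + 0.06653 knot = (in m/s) 211.4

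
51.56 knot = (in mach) 0.0779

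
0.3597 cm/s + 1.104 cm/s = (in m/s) 0.01464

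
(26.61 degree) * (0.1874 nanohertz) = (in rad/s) 8.703e-11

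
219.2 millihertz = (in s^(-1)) 0.2192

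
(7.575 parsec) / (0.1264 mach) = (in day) 6.286e+10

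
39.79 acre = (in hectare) 16.1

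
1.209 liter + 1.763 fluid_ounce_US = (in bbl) 0.007932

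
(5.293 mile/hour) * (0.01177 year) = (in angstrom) 8.783e+15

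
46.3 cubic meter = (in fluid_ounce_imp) 1.63e+06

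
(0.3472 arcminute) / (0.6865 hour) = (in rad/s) 4.087e-08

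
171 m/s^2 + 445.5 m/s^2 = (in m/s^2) 616.5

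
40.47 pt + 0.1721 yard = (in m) 0.1716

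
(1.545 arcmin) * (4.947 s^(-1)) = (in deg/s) 0.1274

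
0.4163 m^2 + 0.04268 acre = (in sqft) 1864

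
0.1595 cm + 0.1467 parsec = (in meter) 4.527e+15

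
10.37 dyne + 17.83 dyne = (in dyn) 28.2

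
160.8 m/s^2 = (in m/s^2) 160.8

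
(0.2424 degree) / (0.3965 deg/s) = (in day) 7.076e-06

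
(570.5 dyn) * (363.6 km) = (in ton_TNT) 4.958e-07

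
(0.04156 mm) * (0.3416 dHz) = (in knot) 2.76e-06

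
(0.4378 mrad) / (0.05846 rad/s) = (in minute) 0.0001248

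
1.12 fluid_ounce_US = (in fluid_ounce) 1.12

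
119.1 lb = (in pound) 119.1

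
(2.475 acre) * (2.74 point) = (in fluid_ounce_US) 3.274e+05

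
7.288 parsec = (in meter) 2.249e+17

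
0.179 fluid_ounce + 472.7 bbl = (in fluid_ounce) 2.541e+06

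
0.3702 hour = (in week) 0.002204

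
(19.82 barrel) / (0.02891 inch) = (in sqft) 4.619e+04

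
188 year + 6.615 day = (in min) 9.882e+07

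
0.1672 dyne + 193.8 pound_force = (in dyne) 8.621e+07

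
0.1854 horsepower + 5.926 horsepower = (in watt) 4557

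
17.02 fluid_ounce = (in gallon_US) 0.133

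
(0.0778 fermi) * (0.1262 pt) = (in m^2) 3.464e-21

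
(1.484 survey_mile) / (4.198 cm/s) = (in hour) 15.8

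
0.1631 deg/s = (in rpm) 0.02718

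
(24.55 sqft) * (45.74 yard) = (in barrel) 600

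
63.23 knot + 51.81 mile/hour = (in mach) 0.1636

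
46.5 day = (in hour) 1116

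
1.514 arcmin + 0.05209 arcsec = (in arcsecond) 90.89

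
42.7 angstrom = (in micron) 0.00427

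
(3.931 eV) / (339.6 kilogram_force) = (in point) 5.361e-19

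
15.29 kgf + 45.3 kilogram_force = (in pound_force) 133.6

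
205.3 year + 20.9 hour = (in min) 1.079e+08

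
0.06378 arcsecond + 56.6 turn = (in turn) 56.6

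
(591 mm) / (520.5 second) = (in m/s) 0.001135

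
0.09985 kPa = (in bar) 0.0009985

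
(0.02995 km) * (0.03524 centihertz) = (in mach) 3.1e-05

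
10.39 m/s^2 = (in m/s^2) 10.39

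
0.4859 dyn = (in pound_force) 1.092e-06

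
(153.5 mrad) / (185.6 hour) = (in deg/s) 1.316e-05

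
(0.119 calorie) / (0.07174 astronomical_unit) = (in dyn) 4.639e-06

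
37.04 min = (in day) 0.02572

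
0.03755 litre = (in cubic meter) 3.755e-05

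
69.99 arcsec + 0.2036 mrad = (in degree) 0.03111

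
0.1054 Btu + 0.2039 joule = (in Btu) 0.1056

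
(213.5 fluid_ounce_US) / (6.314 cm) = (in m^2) 0.1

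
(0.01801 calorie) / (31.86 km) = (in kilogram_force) 2.412e-07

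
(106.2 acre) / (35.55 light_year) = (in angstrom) 0.01278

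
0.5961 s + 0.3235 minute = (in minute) 0.3334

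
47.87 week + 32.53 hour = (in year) 0.9218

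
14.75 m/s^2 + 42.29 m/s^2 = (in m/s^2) 57.04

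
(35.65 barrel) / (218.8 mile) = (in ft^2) 0.0001733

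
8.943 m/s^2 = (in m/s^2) 8.943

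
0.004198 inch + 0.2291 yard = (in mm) 209.6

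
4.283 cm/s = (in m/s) 0.04283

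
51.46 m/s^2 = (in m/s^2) 51.46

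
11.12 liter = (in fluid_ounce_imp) 391.4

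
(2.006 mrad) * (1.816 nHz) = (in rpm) 3.479e-11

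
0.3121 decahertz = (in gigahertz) 3.121e-09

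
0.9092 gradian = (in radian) 0.01428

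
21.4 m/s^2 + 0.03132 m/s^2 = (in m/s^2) 21.43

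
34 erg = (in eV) 2.122e+13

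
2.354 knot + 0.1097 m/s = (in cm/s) 132.1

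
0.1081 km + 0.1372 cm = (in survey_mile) 0.06717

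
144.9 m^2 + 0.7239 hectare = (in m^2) 7384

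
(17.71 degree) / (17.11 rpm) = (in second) 0.1725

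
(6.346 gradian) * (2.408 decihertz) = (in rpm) 0.2292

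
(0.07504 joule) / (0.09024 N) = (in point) 2357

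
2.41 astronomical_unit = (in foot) 1.183e+12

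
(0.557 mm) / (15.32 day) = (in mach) 1.236e-12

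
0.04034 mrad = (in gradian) 0.002568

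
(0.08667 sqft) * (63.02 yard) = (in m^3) 0.464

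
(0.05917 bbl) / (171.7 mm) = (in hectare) 5.479e-06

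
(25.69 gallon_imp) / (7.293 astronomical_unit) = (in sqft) 1.152e-12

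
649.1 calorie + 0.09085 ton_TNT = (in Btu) 3.603e+05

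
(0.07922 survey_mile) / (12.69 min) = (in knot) 0.3255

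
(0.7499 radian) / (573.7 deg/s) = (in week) 1.238e-07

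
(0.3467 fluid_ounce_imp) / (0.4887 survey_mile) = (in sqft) 1.348e-07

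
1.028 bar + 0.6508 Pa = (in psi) 14.91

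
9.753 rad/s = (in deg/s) 558.8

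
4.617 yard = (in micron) 4.222e+06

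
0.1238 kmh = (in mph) 0.07693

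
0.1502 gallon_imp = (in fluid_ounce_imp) 24.03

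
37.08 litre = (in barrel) 0.2332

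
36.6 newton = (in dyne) 3.66e+06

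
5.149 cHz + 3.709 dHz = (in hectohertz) 0.004224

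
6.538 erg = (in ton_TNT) 1.563e-16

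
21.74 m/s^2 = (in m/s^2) 21.74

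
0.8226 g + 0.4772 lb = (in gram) 217.3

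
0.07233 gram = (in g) 0.07233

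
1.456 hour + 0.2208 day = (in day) 0.2815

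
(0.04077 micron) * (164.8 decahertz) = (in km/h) 0.0002419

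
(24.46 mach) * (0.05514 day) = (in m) 3.968e+07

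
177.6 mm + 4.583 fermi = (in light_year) 1.877e-17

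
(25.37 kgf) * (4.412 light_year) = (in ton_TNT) 2.482e+09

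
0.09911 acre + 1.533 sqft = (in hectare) 0.04012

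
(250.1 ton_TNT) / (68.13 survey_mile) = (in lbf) 2.146e+06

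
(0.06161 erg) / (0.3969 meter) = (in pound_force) 3.49e-09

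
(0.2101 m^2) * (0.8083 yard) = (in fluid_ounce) 5251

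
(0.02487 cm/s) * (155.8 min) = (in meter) 2.325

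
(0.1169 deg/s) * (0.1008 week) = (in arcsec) 2.566e+07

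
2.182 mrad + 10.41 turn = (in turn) 10.41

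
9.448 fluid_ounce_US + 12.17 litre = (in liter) 12.45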